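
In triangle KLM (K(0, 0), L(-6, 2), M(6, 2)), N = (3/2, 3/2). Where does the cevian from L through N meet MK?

Barycentric coordinates of N with respect to KLM: (1/4, 1/4, 1/2).
On side MK the L-coordinate is zero; dropping N's L-weight 1/4 and renormalizing the remaining 1/2 : 1/4 gives weights 2/3, 1/3 on M, K.
J = (2/3)·(6, 2) + (1/3)·(0, 0) = (4, 4/3).

(4, 4/3)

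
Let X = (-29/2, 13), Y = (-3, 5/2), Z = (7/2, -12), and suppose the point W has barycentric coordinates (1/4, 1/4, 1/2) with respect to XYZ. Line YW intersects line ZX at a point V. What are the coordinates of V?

Line YW meets ZX where the Y-coordinate vanishes; zeroing W's Y-weight and renormalizing leaves Z, X-weights 1/2 : 1/4 → (2/3, 1/3).
So V = (2/3)·Z + (1/3)·X = (-5/2, -11/3).

(-5/2, -11/3)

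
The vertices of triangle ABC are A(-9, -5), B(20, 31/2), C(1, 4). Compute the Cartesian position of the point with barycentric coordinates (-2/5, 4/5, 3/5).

(101/5, 84/5)

P = (-2/5)·A + (4/5)·B + (3/5)·C.
x-coordinate: (-2/5)·(-9) + (4/5)·20 + (3/5)·1 = 101/5.
y-coordinate: (-2/5)·(-5) + (4/5)·(31/2) + (3/5)·4 = 84/5.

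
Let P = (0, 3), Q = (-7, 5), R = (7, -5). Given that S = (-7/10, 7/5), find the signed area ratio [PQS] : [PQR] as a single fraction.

[PQR] = ½·(0·(5−(-5)) + (-7)·(-5−3) + 7·(3−5)) = ½·(0 + 56 − 14) = 21.
[PQS] = ½·(0·(5−(7/5)) + (-7)·(7/5−3) + (-7/10)·(3−5)) = ½·(0 + 56/5 + 7/5) = 63/10, so the ratio is (63/10)/21 = 3/10.

3/10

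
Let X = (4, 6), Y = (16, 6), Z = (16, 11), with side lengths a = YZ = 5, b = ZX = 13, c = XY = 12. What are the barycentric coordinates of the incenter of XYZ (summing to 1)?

The incenter has barycentric coordinates proportional to the opposite side lengths: (5 : 13 : 12).
Normalizing by 5+13+12 = 30 gives (1/6, 13/30, 2/5).

(1/6, 13/30, 2/5)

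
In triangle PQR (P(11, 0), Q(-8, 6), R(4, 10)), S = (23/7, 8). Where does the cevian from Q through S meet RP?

(31/6, 25/3)

Barycentric coordinates of S with respect to PQR: (1/7, 1/7, 5/7).
On side RP the Q-coordinate is zero; dropping S's Q-weight 1/7 and renormalizing the remaining 5/7 : 1/7 gives weights 5/6, 1/6 on R, P.
T = (5/6)·(4, 10) + (1/6)·(11, 0) = (31/6, 25/3).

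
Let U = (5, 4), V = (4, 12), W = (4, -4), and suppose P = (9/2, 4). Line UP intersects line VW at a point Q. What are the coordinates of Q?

Barycentric coordinates of P with respect to UVW: (1/2, 1/4, 1/4).
On side VW the U-coordinate is zero; dropping P's U-weight 1/2 and renormalizing the remaining 1/4 : 1/4 gives weights 1/2, 1/2 on V, W.
Q = (1/2)·(4, 12) + (1/2)·(4, -4) = (4, 4).

(4, 4)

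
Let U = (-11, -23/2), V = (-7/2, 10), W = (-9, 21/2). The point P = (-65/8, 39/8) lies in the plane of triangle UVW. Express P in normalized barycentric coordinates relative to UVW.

(1/4, 1/4, 1/2)

Signed area of the reference triangle: [UVW] = ½·((-11)·(10−(21/2)) + (-7/2)·(21/2−(-23/2)) + (-9)·(-23/2−10)) = ½·(11/2 − 77 + 387/2) = 61.
[PVW] = ½·((-65/8)·(10−(21/2)) + (-7/2)·(21/2−(39/8)) + (-9)·(39/8−10)) = ½·(65/16 − 315/16 + 369/8) = 61/4, so the U-coordinate is (61/4)/61 = 1/4.
[UPW] = ½·((-11)·(39/8−(21/2)) + (-65/8)·(21/2−(-23/2)) + (-9)·(-23/2−(39/8))) = ½·(495/8 − 715/4 + 1179/8) = 61/4, so the V-coordinate is 1/4.
[UVP] = ½·((-11)·(10−(39/8)) + (-7/2)·(39/8−(-23/2)) + (-65/8)·(-23/2−10)) = ½·(-451/8 − 917/16 + 2795/16) = 61/2, so the W-coordinate is 1/2.
Check: 1/4 + 1/4 + 1/2 = 1.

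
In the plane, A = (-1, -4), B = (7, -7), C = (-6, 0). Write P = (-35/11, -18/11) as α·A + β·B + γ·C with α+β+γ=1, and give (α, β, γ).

Signed area of the reference triangle: [ABC] = ½·((-1)·(-7−0) + 7·(0−(-4)) + (-6)·(-4−(-7))) = ½·(7 + 28 − 18) = 17/2.
[PBC] = ½·((-35/11)·(-7−0) + 7·(0−(-18/11)) + (-6)·(-18/11−(-7))) = ½·(245/11 + 126/11 − 354/11) = 17/22, so the A-coordinate is (17/22)/(17/2) = 1/11.
[APC] = ½·((-1)·(-18/11−0) + (-35/11)·(0−(-4)) + (-6)·(-4−(-18/11))) = ½·(18/11 − 140/11 + 156/11) = 17/11, so the B-coordinate is 2/11.
[ABP] = ½·((-1)·(-7−(-18/11)) + 7·(-18/11−(-4)) + (-35/11)·(-4−(-7))) = ½·(59/11 + 182/11 − 105/11) = 68/11, so the C-coordinate is 8/11.
Check: 1/11 + 2/11 + 8/11 = 1.

(1/11, 2/11, 8/11)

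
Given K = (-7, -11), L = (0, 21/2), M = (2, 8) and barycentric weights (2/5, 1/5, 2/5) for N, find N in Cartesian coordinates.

N = (2/5)·K + (1/5)·L + (2/5)·M.
x-coordinate: (2/5)·(-7) + (1/5)·0 + (2/5)·2 = -2.
y-coordinate: (2/5)·(-11) + (1/5)·(21/2) + (2/5)·8 = 9/10.

(-2, 9/10)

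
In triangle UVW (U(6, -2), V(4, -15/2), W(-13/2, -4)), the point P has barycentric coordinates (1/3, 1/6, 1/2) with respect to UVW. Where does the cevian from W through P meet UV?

(16/3, -23/6)

Line WP meets UV where the W-coordinate vanishes; zeroing P's W-weight and renormalizing leaves U, V-weights 1/3 : 1/6 → (2/3, 1/3).
So Q = (2/3)·U + (1/3)·V = (16/3, -23/6).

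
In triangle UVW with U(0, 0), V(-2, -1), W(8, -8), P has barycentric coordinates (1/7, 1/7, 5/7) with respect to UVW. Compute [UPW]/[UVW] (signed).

The signed ratio [UPW]/[UVW] equals the barycentric coordinate of P at vertex V, which is 1/7.

1/7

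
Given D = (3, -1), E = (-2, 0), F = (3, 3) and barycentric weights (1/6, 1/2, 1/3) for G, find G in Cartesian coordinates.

G = (1/6)·D + (1/2)·E + (1/3)·F.
x-coordinate: (1/6)·3 + (1/2)·(-2) + (1/3)·3 = 1/2.
y-coordinate: (1/6)·(-1) + (1/2)·0 + (1/3)·3 = 5/6.

(1/2, 5/6)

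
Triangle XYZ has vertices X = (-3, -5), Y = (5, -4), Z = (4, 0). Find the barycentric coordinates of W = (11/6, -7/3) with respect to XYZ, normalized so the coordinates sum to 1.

(1/3, 1/6, 1/2)

Signed area of the reference triangle: [XYZ] = ½·((-3)·(-4−0) + 5·(0−(-5)) + 4·(-5−(-4))) = ½·(12 + 25 − 4) = 33/2.
[WYZ] = ½·((11/6)·(-4−0) + 5·(0−(-7/3)) + 4·(-7/3−(-4))) = ½·(-22/3 + 35/3 + 20/3) = 11/2, so the X-coordinate is (11/2)/(33/2) = 1/3.
[XWZ] = ½·((-3)·(-7/3−0) + (11/6)·(0−(-5)) + 4·(-5−(-7/3))) = ½·(7 + 55/6 − 32/3) = 11/4, so the Y-coordinate is 1/6.
[XYW] = ½·((-3)·(-4−(-7/3)) + 5·(-7/3−(-5)) + (11/6)·(-5−(-4))) = ½·(5 + 40/3 − 11/6) = 33/4, so the Z-coordinate is 1/2.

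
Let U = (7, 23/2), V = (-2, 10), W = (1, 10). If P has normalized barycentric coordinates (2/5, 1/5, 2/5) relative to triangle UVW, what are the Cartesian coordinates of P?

P = (2/5)·U + (1/5)·V + (2/5)·W.
x-coordinate: (2/5)·7 + (1/5)·(-2) + (2/5)·1 = 14/5.
y-coordinate: (2/5)·(23/2) + (1/5)·10 + (2/5)·10 = 53/5.

(14/5, 53/5)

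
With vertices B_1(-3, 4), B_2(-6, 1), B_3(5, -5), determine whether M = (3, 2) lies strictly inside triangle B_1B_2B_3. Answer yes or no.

no

Barycentric coordinates of M: (65/51, -38/51, 8/17).
The three coordinates are positive, negative, positive; a point is interior exactly when all three are positive.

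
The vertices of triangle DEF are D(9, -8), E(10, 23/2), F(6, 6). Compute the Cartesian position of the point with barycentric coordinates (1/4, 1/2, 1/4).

G = (1/4)·D + (1/2)·E + (1/4)·F.
x-coordinate: (1/4)·9 + (1/2)·10 + (1/4)·6 = 35/4.
y-coordinate: (1/4)·(-8) + (1/2)·(23/2) + (1/4)·6 = 21/4.

(35/4, 21/4)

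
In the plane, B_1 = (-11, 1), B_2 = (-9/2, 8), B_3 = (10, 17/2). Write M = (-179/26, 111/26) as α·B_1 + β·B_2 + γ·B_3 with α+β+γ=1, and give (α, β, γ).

(7/13, 5/13, 1/13)

Signed area of the reference triangle: [B_1B_2B_3] = ½·((-11)·(8−(17/2)) + (-9/2)·(17/2−1) + 10·(1−8)) = ½·(11/2 − 135/4 − 70) = -393/8.
[MB_2B_3] = ½·((-179/26)·(8−(17/2)) + (-9/2)·(17/2−(111/26)) + 10·(111/26−8)) = ½·(179/52 − 495/26 − 485/13) = -2751/104, so the B_1-coordinate is (-2751/104)/(-393/8) = 7/13.
[B_1MB_3] = ½·((-11)·(111/26−(17/2)) + (-179/26)·(17/2−1) + 10·(1−(111/26))) = ½·(605/13 − 2685/52 − 425/13) = -1965/104, so the B_2-coordinate is 5/13.
[B_1B_2M] = ½·((-11)·(8−(111/26)) + (-9/2)·(111/26−1) + (-179/26)·(1−8)) = ½·(-1067/26 − 765/52 + 1253/26) = -393/104, so the B_3-coordinate is 1/13.
Check: 7/13 + 5/13 + 1/13 = 1.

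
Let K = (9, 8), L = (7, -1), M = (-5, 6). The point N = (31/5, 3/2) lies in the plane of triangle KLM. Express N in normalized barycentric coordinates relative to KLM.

Signed area of the reference triangle: [KLM] = ½·(9·(-1−6) + 7·(6−8) + (-5)·(8−(-1))) = ½·(-63 − 14 − 45) = -61.
[NLM] = ½·((31/5)·(-1−6) + 7·(6−(3/2)) + (-5)·(3/2−(-1))) = ½·(-217/5 + 63/2 − 25/2) = -61/5, so the K-coordinate is (-61/5)/(-61) = 1/5.
[KNM] = ½·(9·(3/2−6) + (31/5)·(6−8) + (-5)·(8−(3/2))) = ½·(-81/2 − 62/5 − 65/2) = -427/10, so the L-coordinate is 7/10.
[KLN] = ½·(9·(-1−(3/2)) + 7·(3/2−8) + (31/5)·(8−(-1))) = ½·(-45/2 − 91/2 + 279/5) = -61/10, so the M-coordinate is 1/10.

(1/5, 7/10, 1/10)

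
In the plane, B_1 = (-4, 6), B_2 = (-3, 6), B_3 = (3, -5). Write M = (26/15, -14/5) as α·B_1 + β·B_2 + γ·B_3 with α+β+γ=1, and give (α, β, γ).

(1/15, 2/15, 4/5)

Signed area of the reference triangle: [B_1B_2B_3] = ½·((-4)·(6−(-5)) + (-3)·(-5−6) + 3·(6−6)) = ½·(-44 + 33 + 0) = -11/2.
[MB_2B_3] = ½·((26/15)·(6−(-5)) + (-3)·(-5−(-14/5)) + 3·(-14/5−6)) = ½·(286/15 + 33/5 − 132/5) = -11/30, so the B_1-coordinate is (-11/30)/(-11/2) = 1/15.
[B_1MB_3] = ½·((-4)·(-14/5−(-5)) + (26/15)·(-5−6) + 3·(6−(-14/5))) = ½·(-44/5 − 286/15 + 132/5) = -11/15, so the B_2-coordinate is 2/15.
[B_1B_2M] = ½·((-4)·(6−(-14/5)) + (-3)·(-14/5−6) + (26/15)·(6−6)) = ½·(-176/5 + 132/5 + 0) = -22/5, so the B_3-coordinate is 4/5.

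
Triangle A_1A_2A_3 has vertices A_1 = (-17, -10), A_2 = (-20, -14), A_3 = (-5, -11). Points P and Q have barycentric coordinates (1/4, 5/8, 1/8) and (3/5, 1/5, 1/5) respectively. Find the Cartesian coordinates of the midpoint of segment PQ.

(-1303/80, -189/16)

Barycentric coordinates of the midpoint are the average: (17/40, 33/80, 13/80).
Converting: (17/40)·A_1 + (33/80)·A_2 + (13/80)·A_3 = (-1303/80, -189/16).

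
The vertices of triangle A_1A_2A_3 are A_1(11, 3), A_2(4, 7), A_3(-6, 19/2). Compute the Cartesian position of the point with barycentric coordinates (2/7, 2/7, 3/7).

P = (2/7)·A_1 + (2/7)·A_2 + (3/7)·A_3.
x-coordinate: (2/7)·11 + (2/7)·4 + (3/7)·(-6) = 12/7.
y-coordinate: (2/7)·3 + (2/7)·7 + (3/7)·(19/2) = 97/14.

(12/7, 97/14)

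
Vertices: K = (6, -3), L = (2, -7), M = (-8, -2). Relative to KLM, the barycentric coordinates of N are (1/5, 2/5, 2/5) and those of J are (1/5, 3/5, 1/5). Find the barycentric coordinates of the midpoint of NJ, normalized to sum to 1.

Since both coordinate triples sum to 1, the midpoint's barycentrics are the componentwise average.
(1/5+1/5)/2 = 1/5; similarly 1/2 and 3/10.

(1/5, 1/2, 3/10)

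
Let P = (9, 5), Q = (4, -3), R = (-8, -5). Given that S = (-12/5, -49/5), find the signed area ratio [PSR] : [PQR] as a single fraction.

[PQR] = ½·(9·(-3−(-5)) + 4·(-5−5) + (-8)·(5−(-3))) = ½·(18 − 40 − 64) = -43.
[PSR] = ½·(9·(-49/5−(-5)) + (-12/5)·(-5−5) + (-8)·(5−(-49/5))) = ½·(-216/5 + 24 − 592/5) = -344/5, so the ratio is (-344/5)/(-43) = 8/5.

8/5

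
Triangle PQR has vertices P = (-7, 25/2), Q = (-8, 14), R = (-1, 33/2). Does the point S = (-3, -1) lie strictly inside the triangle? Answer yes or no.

no

Barycentric coordinates of S: (235/26, -97/13, -15/26).
The three coordinates are positive, negative, negative; a point is interior exactly when all three are positive.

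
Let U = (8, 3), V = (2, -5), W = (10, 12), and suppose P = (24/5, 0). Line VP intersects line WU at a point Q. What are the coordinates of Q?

Barycentric coordinates of P with respect to UVW: (1/5, 3/5, 1/5).
On side WU the V-coordinate is zero; dropping P's V-weight 3/5 and renormalizing the remaining 1/5 : 1/5 gives weights 1/2, 1/2 on W, U.
Q = (1/2)·(10, 12) + (1/2)·(8, 3) = (9, 15/2).

(9, 15/2)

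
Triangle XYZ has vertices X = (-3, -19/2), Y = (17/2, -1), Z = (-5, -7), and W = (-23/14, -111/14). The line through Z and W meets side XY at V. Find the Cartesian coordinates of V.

Barycentric coordinates of W with respect to XYZ: (5/7, 1/7, 1/7).
On side XY the Z-coordinate is zero; dropping W's Z-weight 1/7 and renormalizing the remaining 5/7 : 1/7 gives weights 5/6, 1/6 on X, Y.
V = (5/6)·(-3, -19/2) + (1/6)·(17/2, -1) = (-13/12, -97/12).

(-13/12, -97/12)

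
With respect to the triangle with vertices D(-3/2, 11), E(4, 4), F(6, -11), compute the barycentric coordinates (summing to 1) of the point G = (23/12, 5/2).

Signed area of the reference triangle: [DEF] = ½·((-3/2)·(4−(-11)) + 4·(-11−11) + 6·(11−4)) = ½·(-45/2 − 88 + 42) = -137/4.
[GEF] = ½·((23/12)·(4−(-11)) + 4·(-11−(5/2)) + 6·(5/2−4)) = ½·(115/4 − 54 − 9) = -137/8, so the D-coordinate is (-137/8)/(-137/4) = 1/2.
[DGF] = ½·((-3/2)·(5/2−(-11)) + (23/12)·(-11−11) + 6·(11−(5/2))) = ½·(-81/4 − 253/6 + 51) = -137/24, so the E-coordinate is 1/6.
[DEG] = ½·((-3/2)·(4−(5/2)) + 4·(5/2−11) + (23/12)·(11−4)) = ½·(-9/4 − 34 + 161/12) = -137/12, so the F-coordinate is 1/3.
Check: 1/2 + 1/6 + 1/3 = 1.

(1/2, 1/6, 1/3)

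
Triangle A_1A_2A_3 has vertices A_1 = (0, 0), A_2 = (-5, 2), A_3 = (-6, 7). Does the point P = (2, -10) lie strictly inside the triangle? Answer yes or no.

no

Barycentric coordinates of P: (1, 2, -2).
The three coordinates are positive, positive, negative; a point is interior exactly when all three are positive.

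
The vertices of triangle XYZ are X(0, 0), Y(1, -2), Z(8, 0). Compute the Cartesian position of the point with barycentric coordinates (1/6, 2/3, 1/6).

(2, -4/3)

W = (1/6)·X + (2/3)·Y + (1/6)·Z.
x-coordinate: (1/6)·0 + (2/3)·1 + (1/6)·8 = 2.
y-coordinate: (1/6)·0 + (2/3)·(-2) + (1/6)·0 = -4/3.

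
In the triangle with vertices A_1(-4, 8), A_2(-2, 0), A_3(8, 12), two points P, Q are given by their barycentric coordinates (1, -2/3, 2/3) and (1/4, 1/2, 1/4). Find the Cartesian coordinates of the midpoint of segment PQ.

Barycentric coordinates of the midpoint are the average: (5/8, -1/12, 11/24).
Converting: (5/8)·A_1 + (-1/12)·A_2 + (11/24)·A_3 = (4/3, 21/2).

(4/3, 21/2)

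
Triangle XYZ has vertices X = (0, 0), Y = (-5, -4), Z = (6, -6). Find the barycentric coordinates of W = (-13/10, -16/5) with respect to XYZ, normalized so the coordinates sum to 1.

Signed area of the reference triangle: [XYZ] = ½·(0·(-4−(-6)) + (-5)·(-6−0) + 6·(0−(-4))) = ½·(0 + 30 + 24) = 27.
[WYZ] = ½·((-13/10)·(-4−(-6)) + (-5)·(-6−(-16/5)) + 6·(-16/5−(-4))) = ½·(-13/5 + 14 + 24/5) = 81/10, so the X-coordinate is (81/10)/27 = 3/10.
[XWZ] = ½·(0·(-16/5−(-6)) + (-13/10)·(-6−0) + 6·(0−(-16/5))) = ½·(0 + 39/5 + 96/5) = 27/2, so the Y-coordinate is 1/2.
[XYW] = ½·(0·(-4−(-16/5)) + (-5)·(-16/5−0) + (-13/10)·(0−(-4))) = ½·(0 + 16 − 26/5) = 27/5, so the Z-coordinate is 1/5.
Check: 3/10 + 1/2 + 1/5 = 1.

(3/10, 1/2, 1/5)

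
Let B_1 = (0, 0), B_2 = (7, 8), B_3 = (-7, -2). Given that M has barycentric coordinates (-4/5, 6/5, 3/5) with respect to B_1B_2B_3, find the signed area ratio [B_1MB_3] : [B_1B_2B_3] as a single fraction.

The signed ratio [B_1MB_3]/[B_1B_2B_3] equals the barycentric coordinate of M at vertex B_2, which is 6/5.

6/5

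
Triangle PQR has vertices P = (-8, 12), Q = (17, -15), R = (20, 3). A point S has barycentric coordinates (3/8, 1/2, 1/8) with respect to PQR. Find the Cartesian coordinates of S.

(8, -21/8)

S = (3/8)·P + (1/2)·Q + (1/8)·R.
x-coordinate: (3/8)·(-8) + (1/2)·17 + (1/8)·20 = 8.
y-coordinate: (3/8)·12 + (1/2)·(-15) + (1/8)·3 = -21/8.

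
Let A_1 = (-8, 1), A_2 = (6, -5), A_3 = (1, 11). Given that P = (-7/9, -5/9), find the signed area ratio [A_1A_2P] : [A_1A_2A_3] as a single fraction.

[A_1A_2A_3] = ½·((-8)·(-5−11) + 6·(11−1) + 1·(1−(-5))) = ½·(128 + 60 + 6) = 97.
[A_1A_2P] = ½·((-8)·(-5−(-5/9)) + 6·(-5/9−1) + (-7/9)·(1−(-5))) = ½·(320/9 − 28/3 − 14/3) = 97/9, so the ratio is (97/9)/97 = 1/9.

1/9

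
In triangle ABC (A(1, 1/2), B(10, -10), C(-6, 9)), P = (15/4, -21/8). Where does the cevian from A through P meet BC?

(14/3, -11/3)

Barycentric coordinates of P with respect to ABC: (1/4, 1/2, 1/4).
On side BC the A-coordinate is zero; dropping P's A-weight 1/4 and renormalizing the remaining 1/2 : 1/4 gives weights 2/3, 1/3 on B, C.
Q = (2/3)·(10, -10) + (1/3)·(-6, 9) = (14/3, -11/3).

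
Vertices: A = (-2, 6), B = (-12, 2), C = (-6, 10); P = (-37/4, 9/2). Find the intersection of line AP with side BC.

Barycentric coordinates of P with respect to ABC: (1/8, 5/8, 1/4).
On side BC the A-coordinate is zero; dropping P's A-weight 1/8 and renormalizing the remaining 5/8 : 1/4 gives weights 5/7, 2/7 on B, C.
Q = (5/7)·(-12, 2) + (2/7)·(-6, 10) = (-72/7, 30/7).

(-72/7, 30/7)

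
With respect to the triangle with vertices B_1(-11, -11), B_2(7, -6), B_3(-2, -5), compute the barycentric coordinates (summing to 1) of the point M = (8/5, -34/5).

(1/5, 3/5, 1/5)

Signed area of the reference triangle: [B_1B_2B_3] = ½·((-11)·(-6−(-5)) + 7·(-5−(-11)) + (-2)·(-11−(-6))) = ½·(11 + 42 + 10) = 63/2.
[MB_2B_3] = ½·((8/5)·(-6−(-5)) + 7·(-5−(-34/5)) + (-2)·(-34/5−(-6))) = ½·(-8/5 + 63/5 + 8/5) = 63/10, so the B_1-coordinate is (63/10)/(63/2) = 1/5.
[B_1MB_3] = ½·((-11)·(-34/5−(-5)) + (8/5)·(-5−(-11)) + (-2)·(-11−(-34/5))) = ½·(99/5 + 48/5 + 42/5) = 189/10, so the B_2-coordinate is 3/5.
[B_1B_2M] = ½·((-11)·(-6−(-34/5)) + 7·(-34/5−(-11)) + (8/5)·(-11−(-6))) = ½·(-44/5 + 147/5 − 8) = 63/10, so the B_3-coordinate is 1/5.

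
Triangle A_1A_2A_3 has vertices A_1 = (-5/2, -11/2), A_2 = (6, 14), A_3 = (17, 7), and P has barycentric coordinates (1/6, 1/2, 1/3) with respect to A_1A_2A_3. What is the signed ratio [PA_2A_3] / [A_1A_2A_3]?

1/6

The signed ratio [PA_2A_3]/[A_1A_2A_3] equals the barycentric coordinate of P at vertex A_1, which is 1/6.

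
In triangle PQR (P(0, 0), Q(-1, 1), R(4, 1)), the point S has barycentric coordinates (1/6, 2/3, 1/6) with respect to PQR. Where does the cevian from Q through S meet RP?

(2, 1/2)

Line QS meets RP where the Q-coordinate vanishes; zeroing S's Q-weight and renormalizing leaves R, P-weights 1/6 : 1/6 → (1/2, 1/2).
So T = (1/2)·R + (1/2)·P = (2, 1/2).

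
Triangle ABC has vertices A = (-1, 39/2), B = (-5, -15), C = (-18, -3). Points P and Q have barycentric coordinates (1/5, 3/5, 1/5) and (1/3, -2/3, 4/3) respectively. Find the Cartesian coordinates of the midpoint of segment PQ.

(-139/10, 17/5)

Barycentric coordinates of the midpoint are the average: (4/15, -1/30, 23/30).
Converting: (4/15)·A + (-1/30)·B + (23/30)·C = (-139/10, 17/5).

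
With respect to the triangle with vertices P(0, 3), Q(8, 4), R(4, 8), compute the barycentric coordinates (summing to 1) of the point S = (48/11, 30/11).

(6/11, 7/11, -2/11)

Signed area of the reference triangle: [PQR] = ½·(0·(4−8) + 8·(8−3) + 4·(3−4)) = ½·(0 + 40 − 4) = 18.
[SQR] = ½·((48/11)·(4−8) + 8·(8−(30/11)) + 4·(30/11−4)) = ½·(-192/11 + 464/11 − 56/11) = 108/11, so the P-coordinate is (108/11)/18 = 6/11.
[PSR] = ½·(0·(30/11−8) + (48/11)·(8−3) + 4·(3−(30/11))) = ½·(0 + 240/11 + 12/11) = 126/11, so the Q-coordinate is 7/11.
[PQS] = ½·(0·(4−(30/11)) + 8·(30/11−3) + (48/11)·(3−4)) = ½·(0 − 24/11 − 48/11) = -36/11, so the R-coordinate is -2/11.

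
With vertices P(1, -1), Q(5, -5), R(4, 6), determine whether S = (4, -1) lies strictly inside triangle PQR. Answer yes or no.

Barycentric coordinates of S: (7/40, 21/40, 3/10).
The three coordinates are positive, positive, positive; a point is interior exactly when all three are positive.

yes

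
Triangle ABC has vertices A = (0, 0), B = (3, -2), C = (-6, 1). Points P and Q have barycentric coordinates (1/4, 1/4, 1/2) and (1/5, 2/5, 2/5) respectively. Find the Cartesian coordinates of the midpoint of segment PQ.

Barycentric coordinates of the midpoint are the average: (9/40, 13/40, 9/20).
Converting: (9/40)·A + (13/40)·B + (9/20)·C = (-69/40, -1/5).

(-69/40, -1/5)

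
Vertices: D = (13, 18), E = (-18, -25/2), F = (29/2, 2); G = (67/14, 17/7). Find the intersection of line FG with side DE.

Barycentric coordinates of G with respect to DEF: (2/7, 2/7, 3/7).
On side DE the F-coordinate is zero; dropping G's F-weight 3/7 and renormalizing the remaining 2/7 : 2/7 gives weights 1/2, 1/2 on D, E.
H = (1/2)·(13, 18) + (1/2)·(-18, -25/2) = (-5/2, 11/4).

(-5/2, 11/4)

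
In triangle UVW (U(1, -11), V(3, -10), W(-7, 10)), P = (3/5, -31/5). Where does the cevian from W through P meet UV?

Barycentric coordinates of P with respect to UVW: (1/5, 3/5, 1/5).
On side UV the W-coordinate is zero; dropping P's W-weight 1/5 and renormalizing the remaining 1/5 : 3/5 gives weights 1/4, 3/4 on U, V.
Q = (1/4)·(1, -11) + (3/4)·(3, -10) = (5/2, -41/4).

(5/2, -41/4)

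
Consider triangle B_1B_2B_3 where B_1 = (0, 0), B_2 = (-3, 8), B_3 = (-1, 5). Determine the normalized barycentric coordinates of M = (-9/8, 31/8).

(3/8, 1/4, 3/8)

Signed area of the reference triangle: [B_1B_2B_3] = ½·(0·(8−5) + (-3)·(5−0) + (-1)·(0−8)) = ½·(0 − 15 + 8) = -7/2.
[MB_2B_3] = ½·((-9/8)·(8−5) + (-3)·(5−(31/8)) + (-1)·(31/8−8)) = ½·(-27/8 − 27/8 + 33/8) = -21/16, so the B_1-coordinate is (-21/16)/(-7/2) = 3/8.
[B_1MB_3] = ½·(0·(31/8−5) + (-9/8)·(5−0) + (-1)·(0−(31/8))) = ½·(0 − 45/8 + 31/8) = -7/8, so the B_2-coordinate is 1/4.
[B_1B_2M] = ½·(0·(8−(31/8)) + (-3)·(31/8−0) + (-9/8)·(0−8)) = ½·(0 − 93/8 + 9) = -21/16, so the B_3-coordinate is 3/8.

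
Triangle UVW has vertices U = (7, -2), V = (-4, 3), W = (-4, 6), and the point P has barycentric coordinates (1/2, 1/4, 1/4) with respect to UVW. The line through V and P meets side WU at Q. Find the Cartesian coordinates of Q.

Line VP meets WU where the V-coordinate vanishes; zeroing P's V-weight and renormalizing leaves W, U-weights 1/4 : 1/2 → (1/3, 2/3).
So Q = (1/3)·W + (2/3)·U = (10/3, 2/3).

(10/3, 2/3)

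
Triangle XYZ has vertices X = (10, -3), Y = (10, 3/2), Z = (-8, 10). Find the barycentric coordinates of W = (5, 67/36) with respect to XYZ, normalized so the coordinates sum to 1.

(4/9, 5/18, 5/18)

Signed area of the reference triangle: [XYZ] = ½·(10·(3/2−10) + 10·(10−(-3)) + (-8)·(-3−(3/2))) = ½·(-85 + 130 + 36) = 81/2.
[WYZ] = ½·(5·(3/2−10) + 10·(10−(67/36)) + (-8)·(67/36−(3/2))) = ½·(-85/2 + 1465/18 − 26/9) = 18, so the X-coordinate is 18/(81/2) = 4/9.
[XWZ] = ½·(10·(67/36−10) + 5·(10−(-3)) + (-8)·(-3−(67/36))) = ½·(-1465/18 + 65 + 350/9) = 45/4, so the Y-coordinate is 5/18.
[XYW] = ½·(10·(3/2−(67/36)) + 10·(67/36−(-3)) + 5·(-3−(3/2))) = ½·(-65/18 + 875/18 − 45/2) = 45/4, so the Z-coordinate is 5/18.
Check: 4/9 + 5/18 + 5/18 = 1.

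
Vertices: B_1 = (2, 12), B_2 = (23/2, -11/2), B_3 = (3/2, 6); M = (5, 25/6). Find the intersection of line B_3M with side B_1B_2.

Barycentric coordinates of M with respect to B_1B_2B_3: (1/3, 1/3, 1/3).
On side B_1B_2 the B_3-coordinate is zero; dropping M's B_3-weight 1/3 and renormalizing the remaining 1/3 : 1/3 gives weights 1/2, 1/2 on B_1, B_2.
N = (1/2)·(2, 12) + (1/2)·(23/2, -11/2) = (27/4, 13/4).

(27/4, 13/4)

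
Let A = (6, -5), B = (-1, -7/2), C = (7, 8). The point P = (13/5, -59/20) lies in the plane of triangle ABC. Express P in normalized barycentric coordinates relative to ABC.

Signed area of the reference triangle: [ABC] = ½·(6·(-7/2−8) + (-1)·(8−(-5)) + 7·(-5−(-7/2))) = ½·(-69 − 13 − 21/2) = -185/4.
[PBC] = ½·((13/5)·(-7/2−8) + (-1)·(8−(-59/20)) + 7·(-59/20−(-7/2))) = ½·(-299/10 − 219/20 + 77/20) = -37/2, so the A-coordinate is (-37/2)/(-185/4) = 2/5.
[APC] = ½·(6·(-59/20−8) + (13/5)·(8−(-5)) + 7·(-5−(-59/20))) = ½·(-657/10 + 169/5 − 287/20) = -185/8, so the B-coordinate is 1/2.
[ABP] = ½·(6·(-7/2−(-59/20)) + (-1)·(-59/20−(-5)) + (13/5)·(-5−(-7/2))) = ½·(-33/10 − 41/20 − 39/10) = -37/8, so the C-coordinate is 1/10.

(2/5, 1/2, 1/10)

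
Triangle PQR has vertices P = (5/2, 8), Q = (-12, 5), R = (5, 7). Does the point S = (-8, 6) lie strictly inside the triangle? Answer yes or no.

no

Barycentric coordinates of S: (9/22, 31/44, -5/44).
The three coordinates are positive, positive, negative; a point is interior exactly when all three are positive.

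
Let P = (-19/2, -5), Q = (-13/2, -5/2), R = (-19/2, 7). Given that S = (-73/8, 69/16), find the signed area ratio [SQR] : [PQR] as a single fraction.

[PQR] = ½·((-19/2)·(-5/2−7) + (-13/2)·(7−(-5)) + (-19/2)·(-5−(-5/2))) = ½·(361/4 − 78 + 95/4) = 18.
[SQR] = ½·((-73/8)·(-5/2−7) + (-13/2)·(7−(69/16)) + (-19/2)·(69/16−(-5/2))) = ½·(1387/16 − 559/32 − 2071/32) = 9/4, so the ratio is (9/4)/18 = 1/8.

1/8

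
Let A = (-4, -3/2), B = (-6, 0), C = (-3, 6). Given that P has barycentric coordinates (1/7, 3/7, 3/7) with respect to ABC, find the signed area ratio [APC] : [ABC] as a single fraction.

3/7

The signed ratio [APC]/[ABC] equals the barycentric coordinate of P at vertex B, which is 3/7.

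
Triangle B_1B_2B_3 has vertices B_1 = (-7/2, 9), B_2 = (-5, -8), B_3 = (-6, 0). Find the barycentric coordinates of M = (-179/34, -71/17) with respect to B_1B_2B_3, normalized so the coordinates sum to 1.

(1/17, 10/17, 6/17)

Signed area of the reference triangle: [B_1B_2B_3] = ½·((-7/2)·(-8−0) + (-5)·(0−9) + (-6)·(9−(-8))) = ½·(28 + 45 − 102) = -29/2.
[MB_2B_3] = ½·((-179/34)·(-8−0) + (-5)·(0−(-71/17)) + (-6)·(-71/17−(-8))) = ½·(716/17 − 355/17 − 390/17) = -29/34, so the B_1-coordinate is (-29/34)/(-29/2) = 1/17.
[B_1MB_3] = ½·((-7/2)·(-71/17−0) + (-179/34)·(0−9) + (-6)·(9−(-71/17))) = ½·(497/34 + 1611/34 − 1344/17) = -145/17, so the B_2-coordinate is 10/17.
[B_1B_2M] = ½·((-7/2)·(-8−(-71/17)) + (-5)·(-71/17−9) + (-179/34)·(9−(-8))) = ½·(455/34 + 1120/17 − 179/2) = -87/17, so the B_3-coordinate is 6/17.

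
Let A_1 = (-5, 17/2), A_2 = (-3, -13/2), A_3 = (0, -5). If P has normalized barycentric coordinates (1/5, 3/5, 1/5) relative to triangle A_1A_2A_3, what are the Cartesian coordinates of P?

P = (1/5)·A_1 + (3/5)·A_2 + (1/5)·A_3.
x-coordinate: (1/5)·(-5) + (3/5)·(-3) + (1/5)·0 = -14/5.
y-coordinate: (1/5)·(17/2) + (3/5)·(-13/2) + (1/5)·(-5) = -16/5.

(-14/5, -16/5)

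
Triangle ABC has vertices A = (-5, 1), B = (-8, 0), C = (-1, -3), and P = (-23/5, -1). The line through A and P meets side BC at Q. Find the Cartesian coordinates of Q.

Barycentric coordinates of P with respect to ABC: (1/5, 2/5, 2/5).
On side BC the A-coordinate is zero; dropping P's A-weight 1/5 and renormalizing the remaining 2/5 : 2/5 gives weights 1/2, 1/2 on B, C.
Q = (1/2)·(-8, 0) + (1/2)·(-1, -3) = (-9/2, -3/2).

(-9/2, -3/2)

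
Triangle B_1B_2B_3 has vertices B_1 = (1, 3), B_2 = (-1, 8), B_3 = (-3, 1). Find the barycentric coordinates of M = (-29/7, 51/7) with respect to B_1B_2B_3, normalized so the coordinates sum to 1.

(-6/7, 8/7, 5/7)

Signed area of the reference triangle: [B_1B_2B_3] = ½·(1·(8−1) + (-1)·(1−3) + (-3)·(3−8)) = ½·(7 + 2 + 15) = 12.
[MB_2B_3] = ½·((-29/7)·(8−1) + (-1)·(1−(51/7)) + (-3)·(51/7−8)) = ½·(-29 + 44/7 + 15/7) = -72/7, so the B_1-coordinate is (-72/7)/12 = -6/7.
[B_1MB_3] = ½·(1·(51/7−1) + (-29/7)·(1−3) + (-3)·(3−(51/7))) = ½·(44/7 + 58/7 + 90/7) = 96/7, so the B_2-coordinate is 8/7.
[B_1B_2M] = ½·(1·(8−(51/7)) + (-1)·(51/7−3) + (-29/7)·(3−8)) = ½·(5/7 − 30/7 + 145/7) = 60/7, so the B_3-coordinate is 5/7.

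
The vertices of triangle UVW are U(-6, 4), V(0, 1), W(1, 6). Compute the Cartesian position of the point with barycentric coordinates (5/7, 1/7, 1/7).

P = (5/7)·U + (1/7)·V + (1/7)·W.
x-coordinate: (5/7)·(-6) + (1/7)·0 + (1/7)·1 = -29/7.
y-coordinate: (5/7)·4 + (1/7)·1 + (1/7)·6 = 27/7.

(-29/7, 27/7)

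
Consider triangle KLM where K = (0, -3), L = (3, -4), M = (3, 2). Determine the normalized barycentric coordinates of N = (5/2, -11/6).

(1/6, 1/2, 1/3)

Signed area of the reference triangle: [KLM] = ½·(0·(-4−2) + 3·(2−(-3)) + 3·(-3−(-4))) = ½·(0 + 15 + 3) = 9.
[NLM] = ½·((5/2)·(-4−2) + 3·(2−(-11/6)) + 3·(-11/6−(-4))) = ½·(-15 + 23/2 + 13/2) = 3/2, so the K-coordinate is (3/2)/9 = 1/6.
[KNM] = ½·(0·(-11/6−2) + (5/2)·(2−(-3)) + 3·(-3−(-11/6))) = ½·(0 + 25/2 − 7/2) = 9/2, so the L-coordinate is 1/2.
[KLN] = ½·(0·(-4−(-11/6)) + 3·(-11/6−(-3)) + (5/2)·(-3−(-4))) = ½·(0 + 7/2 + 5/2) = 3, so the M-coordinate is 1/3.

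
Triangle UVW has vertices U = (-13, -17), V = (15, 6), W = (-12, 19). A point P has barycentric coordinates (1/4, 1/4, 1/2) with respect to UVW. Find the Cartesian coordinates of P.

(-11/2, 27/4)

P = (1/4)·U + (1/4)·V + (1/2)·W.
x-coordinate: (1/4)·(-13) + (1/4)·15 + (1/2)·(-12) = -11/2.
y-coordinate: (1/4)·(-17) + (1/4)·6 + (1/2)·19 = 27/4.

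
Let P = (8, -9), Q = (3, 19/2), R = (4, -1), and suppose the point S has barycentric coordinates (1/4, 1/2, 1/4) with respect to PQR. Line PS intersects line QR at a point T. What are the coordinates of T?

Line PS meets QR where the P-coordinate vanishes; zeroing S's P-weight and renormalizing leaves Q, R-weights 1/2 : 1/4 → (2/3, 1/3).
So T = (2/3)·Q + (1/3)·R = (10/3, 6).

(10/3, 6)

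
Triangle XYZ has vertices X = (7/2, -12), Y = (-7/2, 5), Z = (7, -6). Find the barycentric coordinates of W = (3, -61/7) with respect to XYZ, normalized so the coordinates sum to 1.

(5/7, 1/7, 1/7)

Signed area of the reference triangle: [XYZ] = ½·((7/2)·(5−(-6)) + (-7/2)·(-6−(-12)) + 7·(-12−5)) = ½·(77/2 − 21 − 119) = -203/4.
[WYZ] = ½·(3·(5−(-6)) + (-7/2)·(-6−(-61/7)) + 7·(-61/7−5)) = ½·(33 − 19/2 − 96) = -145/4, so the X-coordinate is (-145/4)/(-203/4) = 5/7.
[XWZ] = ½·((7/2)·(-61/7−(-6)) + 3·(-6−(-12)) + 7·(-12−(-61/7))) = ½·(-19/2 + 18 − 23) = -29/4, so the Y-coordinate is 1/7.
[XYW] = ½·((7/2)·(5−(-61/7)) + (-7/2)·(-61/7−(-12)) + 3·(-12−5)) = ½·(48 − 23/2 − 51) = -29/4, so the Z-coordinate is 1/7.
Check: 5/7 + 1/7 + 1/7 = 1.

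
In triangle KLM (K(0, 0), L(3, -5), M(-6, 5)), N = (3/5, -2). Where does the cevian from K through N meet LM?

Barycentric coordinates of N with respect to KLM: (1/5, 3/5, 1/5).
On side LM the K-coordinate is zero; dropping N's K-weight 1/5 and renormalizing the remaining 3/5 : 1/5 gives weights 3/4, 1/4 on L, M.
J = (3/4)·(3, -5) + (1/4)·(-6, 5) = (3/4, -5/2).

(3/4, -5/2)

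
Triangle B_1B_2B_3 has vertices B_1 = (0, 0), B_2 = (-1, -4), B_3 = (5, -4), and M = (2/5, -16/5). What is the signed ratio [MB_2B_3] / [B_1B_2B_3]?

[B_1B_2B_3] = ½·(0·(-4−(-4)) + (-1)·(-4−0) + 5·(0−(-4))) = ½·(0 + 4 + 20) = 12.
[MB_2B_3] = ½·((2/5)·(-4−(-4)) + (-1)·(-4−(-16/5)) + 5·(-16/5−(-4))) = ½·(0 + 4/5 + 4) = 12/5, so the ratio is (12/5)/12 = 1/5.

1/5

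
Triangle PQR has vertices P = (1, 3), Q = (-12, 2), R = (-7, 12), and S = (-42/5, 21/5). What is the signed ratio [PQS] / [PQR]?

[PQR] = ½·(1·(2−12) + (-12)·(12−3) + (-7)·(3−2)) = ½·(-10 − 108 − 7) = -125/2.
[PQS] = ½·(1·(2−(21/5)) + (-12)·(21/5−3) + (-42/5)·(3−2)) = ½·(-11/5 − 72/5 − 42/5) = -25/2, so the ratio is (-25/2)/(-125/2) = 1/5.

1/5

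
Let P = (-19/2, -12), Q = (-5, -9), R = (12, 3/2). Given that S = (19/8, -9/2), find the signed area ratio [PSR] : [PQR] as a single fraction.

1/4

[PQR] = ½·((-19/2)·(-9−(3/2)) + (-5)·(3/2−(-12)) + 12·(-12−(-9))) = ½·(399/4 − 135/2 − 36) = -15/8.
[PSR] = ½·((-19/2)·(-9/2−(3/2)) + (19/8)·(3/2−(-12)) + 12·(-12−(-9/2))) = ½·(57 + 513/16 − 90) = -15/32, so the ratio is (-15/32)/(-15/8) = 1/4.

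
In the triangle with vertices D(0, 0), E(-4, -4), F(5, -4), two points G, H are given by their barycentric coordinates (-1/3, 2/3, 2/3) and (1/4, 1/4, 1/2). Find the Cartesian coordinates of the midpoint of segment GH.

(13/12, -25/6)

Barycentric coordinates of the midpoint are the average: (-1/24, 11/24, 7/12).
Converting: (-1/24)·D + (11/24)·E + (7/12)·F = (13/12, -25/6).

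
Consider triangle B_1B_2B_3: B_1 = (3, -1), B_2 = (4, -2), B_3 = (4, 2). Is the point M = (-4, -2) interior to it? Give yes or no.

no

Barycentric coordinates of M: (8, -5, -2).
The three coordinates are positive, negative, negative; a point is interior exactly when all three are positive.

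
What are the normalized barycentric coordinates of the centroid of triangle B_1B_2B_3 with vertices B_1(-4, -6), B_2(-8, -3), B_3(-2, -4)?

The centroid is the average of the vertices, so each weight is 1/3.

(1/3, 1/3, 1/3)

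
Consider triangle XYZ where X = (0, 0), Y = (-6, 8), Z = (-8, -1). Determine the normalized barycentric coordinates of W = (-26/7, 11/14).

(1/2, 1/7, 5/14)

Signed area of the reference triangle: [XYZ] = ½·(0·(8−(-1)) + (-6)·(-1−0) + (-8)·(0−8)) = ½·(0 + 6 + 64) = 35.
[WYZ] = ½·((-26/7)·(8−(-1)) + (-6)·(-1−(11/14)) + (-8)·(11/14−8)) = ½·(-234/7 + 75/7 + 404/7) = 35/2, so the X-coordinate is (35/2)/35 = 1/2.
[XWZ] = ½·(0·(11/14−(-1)) + (-26/7)·(-1−0) + (-8)·(0−(11/14))) = ½·(0 + 26/7 + 44/7) = 5, so the Y-coordinate is 1/7.
[XYW] = ½·(0·(8−(11/14)) + (-6)·(11/14−0) + (-26/7)·(0−8)) = ½·(0 − 33/7 + 208/7) = 25/2, so the Z-coordinate is 5/14.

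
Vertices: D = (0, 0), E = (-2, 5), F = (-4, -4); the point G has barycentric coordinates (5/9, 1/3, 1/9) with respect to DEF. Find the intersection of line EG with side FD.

(-2/3, -2/3)

Line EG meets FD where the E-coordinate vanishes; zeroing G's E-weight and renormalizing leaves F, D-weights 1/9 : 5/9 → (1/6, 5/6).
So H = (1/6)·F + (5/6)·D = (-2/3, -2/3).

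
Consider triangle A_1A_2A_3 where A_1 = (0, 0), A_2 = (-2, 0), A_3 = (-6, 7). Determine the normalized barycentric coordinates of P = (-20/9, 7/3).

(5/9, 1/9, 1/3)

Signed area of the reference triangle: [A_1A_2A_3] = ½·(0·(0−7) + (-2)·(7−0) + (-6)·(0−0)) = ½·(0 − 14 + 0) = -7.
[PA_2A_3] = ½·((-20/9)·(0−7) + (-2)·(7−(7/3)) + (-6)·(7/3−0)) = ½·(140/9 − 28/3 − 14) = -35/9, so the A_1-coordinate is (-35/9)/(-7) = 5/9.
[A_1PA_3] = ½·(0·(7/3−7) + (-20/9)·(7−0) + (-6)·(0−(7/3))) = ½·(0 − 140/9 + 14) = -7/9, so the A_2-coordinate is 1/9.
[A_1A_2P] = ½·(0·(0−(7/3)) + (-2)·(7/3−0) + (-20/9)·(0−0)) = ½·(0 − 14/3 + 0) = -7/3, so the A_3-coordinate is 1/3.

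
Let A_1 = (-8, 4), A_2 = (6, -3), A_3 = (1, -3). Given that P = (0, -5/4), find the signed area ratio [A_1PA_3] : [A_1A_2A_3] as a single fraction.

1/4

[A_1A_2A_3] = ½·((-8)·(-3−(-3)) + 6·(-3−4) + 1·(4−(-3))) = ½·(0 − 42 + 7) = -35/2.
[A_1PA_3] = ½·((-8)·(-5/4−(-3)) + 0·(-3−4) + 1·(4−(-5/4))) = ½·(-14 + 0 + 21/4) = -35/8, so the ratio is (-35/8)/(-35/2) = 1/4.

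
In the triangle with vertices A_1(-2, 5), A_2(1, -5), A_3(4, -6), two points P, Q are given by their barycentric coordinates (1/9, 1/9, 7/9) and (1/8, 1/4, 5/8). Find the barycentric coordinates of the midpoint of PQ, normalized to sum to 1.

(17/144, 13/72, 101/144)

Since both coordinate triples sum to 1, the midpoint's barycentrics are the componentwise average.
(1/9+1/8)/2 = 17/144; similarly 13/72 and 101/144.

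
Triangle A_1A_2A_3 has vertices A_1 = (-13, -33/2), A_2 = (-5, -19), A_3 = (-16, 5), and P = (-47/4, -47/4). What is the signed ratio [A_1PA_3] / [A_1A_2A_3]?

[A_1A_2A_3] = ½·((-13)·(-19−5) + (-5)·(5−(-33/2)) + (-16)·(-33/2−(-19))) = ½·(312 − 215/2 − 40) = 329/4.
[A_1PA_3] = ½·((-13)·(-47/4−5) + (-47/4)·(5−(-33/2)) + (-16)·(-33/2−(-47/4))) = ½·(871/4 − 2021/8 + 76) = 329/16, so the ratio is (329/16)/(329/4) = 1/4.

1/4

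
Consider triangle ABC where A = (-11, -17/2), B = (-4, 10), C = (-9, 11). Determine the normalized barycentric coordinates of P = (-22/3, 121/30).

(1/3, 7/15, 1/5)

Signed area of the reference triangle: [ABC] = ½·((-11)·(10−11) + (-4)·(11−(-17/2)) + (-9)·(-17/2−10)) = ½·(11 − 78 + 333/2) = 199/4.
[PBC] = ½·((-22/3)·(10−11) + (-4)·(11−(121/30)) + (-9)·(121/30−10)) = ½·(22/3 − 418/15 + 537/10) = 199/12, so the A-coordinate is (199/12)/(199/4) = 1/3.
[APC] = ½·((-11)·(121/30−11) + (-22/3)·(11−(-17/2)) + (-9)·(-17/2−(121/30))) = ½·(2299/30 − 143 + 564/5) = 1393/60, so the B-coordinate is 7/15.
[ABP] = ½·((-11)·(10−(121/30)) + (-4)·(121/30−(-17/2)) + (-22/3)·(-17/2−10)) = ½·(-1969/30 − 752/15 + 407/3) = 199/20, so the C-coordinate is 1/5.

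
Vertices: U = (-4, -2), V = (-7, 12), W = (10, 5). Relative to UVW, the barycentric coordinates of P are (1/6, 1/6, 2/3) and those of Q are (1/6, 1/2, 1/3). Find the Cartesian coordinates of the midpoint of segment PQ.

(2, 37/6)

Barycentric coordinates of the midpoint are the average: (1/6, 1/3, 1/2).
Converting: (1/6)·U + (1/3)·V + (1/2)·W = (2, 37/6).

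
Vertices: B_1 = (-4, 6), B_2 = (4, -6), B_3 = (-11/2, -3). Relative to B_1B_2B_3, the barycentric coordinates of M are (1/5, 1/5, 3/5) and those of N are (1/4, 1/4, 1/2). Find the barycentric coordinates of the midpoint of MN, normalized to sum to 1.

(9/40, 9/40, 11/20)

Since both coordinate triples sum to 1, the midpoint's barycentrics are the componentwise average.
(1/5+1/4)/2 = 9/40; similarly 9/40 and 11/20.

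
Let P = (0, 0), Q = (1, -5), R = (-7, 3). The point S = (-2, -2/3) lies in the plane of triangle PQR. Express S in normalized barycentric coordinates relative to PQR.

Signed area of the reference triangle: [PQR] = ½·(0·(-5−3) + 1·(3−0) + (-7)·(0−(-5))) = ½·(0 + 3 − 35) = -16.
[SQR] = ½·((-2)·(-5−3) + 1·(3−(-2/3)) + (-7)·(-2/3−(-5))) = ½·(16 + 11/3 − 91/3) = -16/3, so the P-coordinate is (-16/3)/(-16) = 1/3.
[PSR] = ½·(0·(-2/3−3) + (-2)·(3−0) + (-7)·(0−(-2/3))) = ½·(0 − 6 − 14/3) = -16/3, so the Q-coordinate is 1/3.
[PQS] = ½·(0·(-5−(-2/3)) + 1·(-2/3−0) + (-2)·(0−(-5))) = ½·(0 − 2/3 − 10) = -16/3, so the R-coordinate is 1/3.
Check: 1/3 + 1/3 + 1/3 = 1.

(1/3, 1/3, 1/3)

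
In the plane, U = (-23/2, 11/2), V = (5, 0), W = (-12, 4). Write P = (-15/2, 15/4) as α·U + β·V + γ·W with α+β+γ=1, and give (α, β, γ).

(1/2, 1/4, 1/4)

Signed area of the reference triangle: [UVW] = ½·((-23/2)·(0−4) + 5·(4−(11/2)) + (-12)·(11/2−0)) = ½·(46 − 15/2 − 66) = -55/4.
[PVW] = ½·((-15/2)·(0−4) + 5·(4−(15/4)) + (-12)·(15/4−0)) = ½·(30 + 5/4 − 45) = -55/8, so the U-coordinate is (-55/8)/(-55/4) = 1/2.
[UPW] = ½·((-23/2)·(15/4−4) + (-15/2)·(4−(11/2)) + (-12)·(11/2−(15/4))) = ½·(23/8 + 45/4 − 21) = -55/16, so the V-coordinate is 1/4.
[UVP] = ½·((-23/2)·(0−(15/4)) + 5·(15/4−(11/2)) + (-15/2)·(11/2−0)) = ½·(345/8 − 35/4 − 165/4) = -55/16, so the W-coordinate is 1/4.
Check: 1/2 + 1/4 + 1/4 = 1.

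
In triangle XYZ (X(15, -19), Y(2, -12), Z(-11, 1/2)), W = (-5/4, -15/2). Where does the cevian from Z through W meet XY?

(17/2, -31/2)

Barycentric coordinates of W with respect to XYZ: (1/4, 1/4, 1/2).
On side XY the Z-coordinate is zero; dropping W's Z-weight 1/2 and renormalizing the remaining 1/4 : 1/4 gives weights 1/2, 1/2 on X, Y.
V = (1/2)·(15, -19) + (1/2)·(2, -12) = (17/2, -31/2).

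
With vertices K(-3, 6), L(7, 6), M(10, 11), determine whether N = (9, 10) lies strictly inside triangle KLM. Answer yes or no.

yes

Barycentric coordinates of N: (1/25, 4/25, 4/5).
The three coordinates are positive, positive, positive; a point is interior exactly when all three are positive.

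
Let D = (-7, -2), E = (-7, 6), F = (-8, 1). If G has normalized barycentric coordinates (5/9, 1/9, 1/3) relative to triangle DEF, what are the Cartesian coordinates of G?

G = (5/9)·D + (1/9)·E + (1/3)·F.
x-coordinate: (5/9)·(-7) + (1/9)·(-7) + (1/3)·(-8) = -22/3.
y-coordinate: (5/9)·(-2) + (1/9)·6 + (1/3)·1 = -1/9.

(-22/3, -1/9)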